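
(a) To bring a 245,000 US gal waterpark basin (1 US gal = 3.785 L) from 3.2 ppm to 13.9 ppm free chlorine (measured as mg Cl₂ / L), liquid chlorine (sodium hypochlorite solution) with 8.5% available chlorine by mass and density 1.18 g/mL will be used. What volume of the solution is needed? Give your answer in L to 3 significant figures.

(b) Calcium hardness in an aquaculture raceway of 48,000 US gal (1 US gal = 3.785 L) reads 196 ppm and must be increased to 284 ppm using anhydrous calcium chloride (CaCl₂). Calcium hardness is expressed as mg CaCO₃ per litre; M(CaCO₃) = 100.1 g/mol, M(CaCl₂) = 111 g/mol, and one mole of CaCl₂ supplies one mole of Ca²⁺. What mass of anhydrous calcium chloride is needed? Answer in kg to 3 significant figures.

(a) 98.9 L; (b) 17.7 kg

(a) Volume: 245,000 US gal × 3.785 L/gal = 927,325 L.
(a) Chlorine deficit: 13.9 − 3.2 = 10.7 ppm = 10.7 mg/L as Cl₂.
(a) Cl₂ equivalent needed: 10.7 mg/L × 927,325 L = 9,922,000 mg = 9922 g.
(a) Product at 8.5% available chlorine: 9922 / 0.085 = 116,700 g.
(a) Volume at density 1.18 g/mL: 116,700 g ÷ 1.18 g/mL = 98,930 mL.

(b) Volume: 48,000 US gal × 3.785 L/gal = 181,680 L.
(b) Hardness to add: (284 − 196) = 88 mg/L as CaCO₃ × 181,680 L = 15,990 g as CaCO₃.
(b) Moles of Ca²⁺ (1 mol Ca²⁺ ≡ 1 mol CaCO₃): 15,990 / 100.1 g/mol = 159.7 mol.
(b) Mass of CaCl₂: 159.7 × 111 = 17,730 g.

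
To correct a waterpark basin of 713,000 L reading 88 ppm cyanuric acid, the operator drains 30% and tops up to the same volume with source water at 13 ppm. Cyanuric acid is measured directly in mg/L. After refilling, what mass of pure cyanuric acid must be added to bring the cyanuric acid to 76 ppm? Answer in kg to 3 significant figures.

After draining 30% and refilling: 88 × 0.70 + 13 × 0.30 = 65.5 ppm.
Deficit to target: 76 − 65.5 = 10.5 mg/L.
Mass: 10.5 mg/L × 713,000 L = 7486 g cyanuric acid.

7.49 kg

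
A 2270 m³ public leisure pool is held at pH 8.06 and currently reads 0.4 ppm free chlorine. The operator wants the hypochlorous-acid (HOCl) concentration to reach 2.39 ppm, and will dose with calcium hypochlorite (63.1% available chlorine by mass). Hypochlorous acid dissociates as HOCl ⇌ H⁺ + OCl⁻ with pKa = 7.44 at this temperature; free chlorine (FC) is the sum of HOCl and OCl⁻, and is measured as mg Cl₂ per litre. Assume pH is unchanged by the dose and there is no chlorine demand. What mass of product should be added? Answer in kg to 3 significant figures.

Volume: 2270 m³ = 2,270,000 L.
[OCl⁻]/[HOCl] = 10^(pH − pKa) = 10^(8.06 − 7.44) = 4.169; fraction as HOCl = 1/(1 + 4.169) = 0.1935.
Free chlorine required for 2.39 ppm HOCl: 2.39 / 0.1935 = 12.35 ppm.
FC to add: 12.35 − 0.4 = 11.95 mg/L as Cl₂.
Cl₂ equivalent: 11.95 mg/L × 2,270,000 L = 27,130 g.
Product at 63.1% available Cl: 27,130 / 0.631 = 43,000 g.

43.0 kg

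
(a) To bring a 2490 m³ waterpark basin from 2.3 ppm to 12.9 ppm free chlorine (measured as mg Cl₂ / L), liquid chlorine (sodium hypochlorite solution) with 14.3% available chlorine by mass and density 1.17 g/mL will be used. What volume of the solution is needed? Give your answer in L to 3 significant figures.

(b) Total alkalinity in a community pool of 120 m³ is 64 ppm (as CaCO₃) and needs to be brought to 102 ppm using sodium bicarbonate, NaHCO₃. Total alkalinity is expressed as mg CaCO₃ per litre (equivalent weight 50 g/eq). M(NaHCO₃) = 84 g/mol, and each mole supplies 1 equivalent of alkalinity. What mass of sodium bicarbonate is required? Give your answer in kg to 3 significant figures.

(a) 158 L; (b) 7.66 kg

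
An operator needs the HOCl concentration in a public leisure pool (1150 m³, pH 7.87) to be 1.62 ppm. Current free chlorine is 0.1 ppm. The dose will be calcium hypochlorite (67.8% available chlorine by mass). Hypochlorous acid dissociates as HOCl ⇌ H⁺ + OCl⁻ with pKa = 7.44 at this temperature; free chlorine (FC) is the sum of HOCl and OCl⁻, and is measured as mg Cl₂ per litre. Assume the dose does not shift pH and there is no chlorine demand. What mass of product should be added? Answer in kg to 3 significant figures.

9.97 kg

Volume: 1150 m³ = 1,150,000 L.
[OCl⁻]/[HOCl] = 10^(pH − pKa) = 10^(7.87 − 7.44) = 2.692; fraction as HOCl = 1/(1 + 2.692) = 0.2709.
Free chlorine required for 1.62 ppm HOCl: 1.62 / 0.2709 = 5.98 ppm.
FC to add: 5.98 − 0.1 = 5.88 mg/L as Cl₂.
Cl₂ equivalent: 5.88 mg/L × 1,150,000 L = 6762 g.
Product at 67.8% available Cl: 6762 / 0.678 = 9974 g.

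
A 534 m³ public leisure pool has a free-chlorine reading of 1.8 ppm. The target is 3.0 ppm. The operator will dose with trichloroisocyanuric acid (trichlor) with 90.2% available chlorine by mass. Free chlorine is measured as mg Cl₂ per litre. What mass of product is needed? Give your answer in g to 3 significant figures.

Volume: 534 m³ = 534,000 L.
Chlorine deficit: 3.0 − 1.8 = 1.2 ppm = 1.2 mg/L as Cl₂.
Cl₂ equivalent needed: 1.2 mg/L × 534,000 L = 640,800 mg = 640.8 g.
Product at 90.2% available chlorine: 640.8 / 0.902 = 710.4 g.

710 g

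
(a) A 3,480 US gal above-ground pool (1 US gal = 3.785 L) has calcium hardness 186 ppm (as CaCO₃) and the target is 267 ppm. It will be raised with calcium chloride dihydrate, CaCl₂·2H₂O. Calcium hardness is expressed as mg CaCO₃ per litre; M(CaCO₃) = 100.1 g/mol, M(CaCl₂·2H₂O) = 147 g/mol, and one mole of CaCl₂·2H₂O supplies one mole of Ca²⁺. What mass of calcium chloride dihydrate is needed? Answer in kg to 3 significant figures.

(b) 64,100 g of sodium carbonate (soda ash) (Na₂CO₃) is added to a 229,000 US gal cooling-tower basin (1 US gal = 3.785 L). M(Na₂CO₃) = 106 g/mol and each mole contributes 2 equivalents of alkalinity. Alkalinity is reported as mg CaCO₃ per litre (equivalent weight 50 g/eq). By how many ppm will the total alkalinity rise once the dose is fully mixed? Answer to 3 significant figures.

(a) Volume: 3,480 US gal × 3.785 L/gal = 13,172 L.
(a) Hardness to add: (267 − 186) = 81 mg/L as CaCO₃ × 13,172 L = 1067 g as CaCO₃.
(a) Moles of Ca²⁺ (1 mol Ca²⁺ ≡ 1 mol CaCO₃): 1067 / 100.1 g/mol = 10.66 mol.
(a) Mass of CaCl₂·2H₂O: 10.66 × 147 = 1567 g.

(b) Volume: 229,000 US gal × 3.785 L/gal = 866,765 L.
(b) Moles of Na₂CO₃: 64,100 g ÷ 106 g/mol = 604.7 mol → 1209 eq of alkalinity.
(b) As CaCO₃: 1209 eq × 50 g/eq = 60,470 g.
(b) Rise: 60,470 g / 866,765 L × 1000 = 69.77 mg/L.

(a) 1.57 kg; (b) 69.8 ppm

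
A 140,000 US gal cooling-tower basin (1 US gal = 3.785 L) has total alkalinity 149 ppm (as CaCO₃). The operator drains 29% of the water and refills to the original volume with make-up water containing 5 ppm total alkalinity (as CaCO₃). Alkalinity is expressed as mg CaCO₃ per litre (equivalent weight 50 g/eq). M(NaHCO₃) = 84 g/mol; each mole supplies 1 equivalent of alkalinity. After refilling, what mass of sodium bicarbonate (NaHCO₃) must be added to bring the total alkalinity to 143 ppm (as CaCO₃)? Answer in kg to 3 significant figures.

Volume: 140,000 US gal × 3.785 L/gal = 529,900 L.
After draining 29% and refilling: 149 × 0.71 + 5 × 0.29 = 107.24 ppm.
Deficit to target: 143 − 107.24 = 35.76 mg/L.
As CaCO₃: 35.76 mg/L × 529,900 L = 18,950 g; ÷ 50 g/eq ÷ 1 = 379 mol NaHCO₃.
Mass: 379 × 84 = 31,830 g.

31.8 kg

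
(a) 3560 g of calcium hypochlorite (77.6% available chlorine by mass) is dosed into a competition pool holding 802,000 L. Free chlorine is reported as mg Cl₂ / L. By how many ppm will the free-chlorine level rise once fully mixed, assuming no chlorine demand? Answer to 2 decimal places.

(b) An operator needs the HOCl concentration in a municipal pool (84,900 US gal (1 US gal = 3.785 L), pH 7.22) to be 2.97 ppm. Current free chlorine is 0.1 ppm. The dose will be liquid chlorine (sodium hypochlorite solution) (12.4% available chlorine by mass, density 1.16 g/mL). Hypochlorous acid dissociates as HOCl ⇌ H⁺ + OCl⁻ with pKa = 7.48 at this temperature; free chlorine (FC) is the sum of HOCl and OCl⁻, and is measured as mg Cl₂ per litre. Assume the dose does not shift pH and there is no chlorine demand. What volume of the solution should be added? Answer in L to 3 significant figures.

(a) 3.44 ppm; (b) 10.1 L

(a) Available chlorine delivered: 3560 g × 0.776 = 2763 g as Cl₂.
(a) Concentration rise: 2763 g / 802,000 L = 3.445 mg/L = 3.44 ppm.

(b) Volume: 84,900 US gal × 3.785 L/gal = 321,346 L.
(b) [OCl⁻]/[HOCl] = 10^(pH − pKa) = 10^(7.22 − 7.48) = 0.5495; fraction as HOCl = 1/(1 + 0.5495) = 0.6454.
(b) Free chlorine required for 2.97 ppm HOCl: 2.97 / 0.6454 = 4.602 ppm.
(b) FC to add: 4.602 − 0.1 = 4.502 mg/L as Cl₂.
(b) Cl₂ equivalent: 4.502 mg/L × 321,346 L = 1447 g.
(b) Product at 12.4% available Cl: 1447 / 0.124 = 11,670 g.
(b) Volume: 11,670 g ÷ 1.16 g/mL = 10,060 mL.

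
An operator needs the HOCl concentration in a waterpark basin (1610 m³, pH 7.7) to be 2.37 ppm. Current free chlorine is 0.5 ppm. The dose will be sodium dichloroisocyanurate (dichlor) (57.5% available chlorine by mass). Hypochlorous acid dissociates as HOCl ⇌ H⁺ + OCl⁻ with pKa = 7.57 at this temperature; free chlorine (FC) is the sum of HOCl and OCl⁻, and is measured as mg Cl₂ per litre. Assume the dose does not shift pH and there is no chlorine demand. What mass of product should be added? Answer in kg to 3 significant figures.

14.2 kg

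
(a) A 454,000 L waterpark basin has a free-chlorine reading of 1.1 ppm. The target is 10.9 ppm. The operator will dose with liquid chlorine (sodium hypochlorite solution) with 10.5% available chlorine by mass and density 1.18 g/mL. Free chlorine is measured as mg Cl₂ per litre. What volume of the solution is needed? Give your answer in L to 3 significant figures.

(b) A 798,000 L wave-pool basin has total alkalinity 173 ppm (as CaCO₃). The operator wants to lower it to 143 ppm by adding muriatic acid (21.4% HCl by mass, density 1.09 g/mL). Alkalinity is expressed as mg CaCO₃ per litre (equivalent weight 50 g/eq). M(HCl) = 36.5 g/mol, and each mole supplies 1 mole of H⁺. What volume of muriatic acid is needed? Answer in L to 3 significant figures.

(a) Chlorine deficit: 10.9 − 1.1 = 9.8 ppm = 9.8 mg/L as Cl₂.
(a) Cl₂ equivalent needed: 9.8 mg/L × 454,000 L = 4,449,000 mg = 4449 g.
(a) Product at 10.5% available chlorine: 4449 / 0.105 = 42,370 g.
(a) Volume at density 1.18 g/mL: 42,370 g ÷ 1.18 g/mL = 35,910 mL.

(b) Alkalinity to neutralize: (173 − 143) = 30 mg/L as CaCO₃ × 798,000 L = 23,940 g as CaCO₃.
(b) Equivalents of H⁺ required: 23,940 ÷ 50 g/eq = 478.8 eq = 478.8 mol HCl.
(b) Mass of HCl: 478.8 × 36.5 = 17,480 g.
(b) Mass of 21.4% solution: 17,480 / 0.214 = 81,660 g.
(b) Volume: 81,660 g ÷ 1.09 g/mL = 74,920 mL.

(a) 35.9 L; (b) 74.9 L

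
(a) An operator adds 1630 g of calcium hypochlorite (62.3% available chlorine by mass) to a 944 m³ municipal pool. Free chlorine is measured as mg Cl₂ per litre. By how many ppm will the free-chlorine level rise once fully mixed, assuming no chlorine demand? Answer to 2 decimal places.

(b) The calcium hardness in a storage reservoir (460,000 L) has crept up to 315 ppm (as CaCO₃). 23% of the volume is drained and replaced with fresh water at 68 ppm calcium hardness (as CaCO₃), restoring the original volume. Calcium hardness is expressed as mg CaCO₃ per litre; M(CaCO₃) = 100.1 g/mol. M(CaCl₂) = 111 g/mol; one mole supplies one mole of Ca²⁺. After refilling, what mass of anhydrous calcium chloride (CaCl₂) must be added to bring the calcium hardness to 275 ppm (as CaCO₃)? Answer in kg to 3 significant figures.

(a) 1.08 ppm; (b) 8.57 kg

(a) Volume: 944 m³ = 944,000 L.
(a) Available chlorine delivered: 1630 g × 0.623 = 1015 g as Cl₂.
(a) Concentration rise: 1015 g / 944,000 L = 1.076 mg/L = 1.08 ppm.

(b) After draining 23% and refilling: 315 × 0.77 + 68 × 0.23 = 258.19 ppm.
(b) Deficit to target: 275 − 258.19 = 16.81 mg/L.
(b) As CaCO₃: 16.81 mg/L × 460,000 L = 7733 g; ÷ 100.1 = 77.25 mol Ca²⁺.
(b) Mass: 77.25 × 111 = 8575 g.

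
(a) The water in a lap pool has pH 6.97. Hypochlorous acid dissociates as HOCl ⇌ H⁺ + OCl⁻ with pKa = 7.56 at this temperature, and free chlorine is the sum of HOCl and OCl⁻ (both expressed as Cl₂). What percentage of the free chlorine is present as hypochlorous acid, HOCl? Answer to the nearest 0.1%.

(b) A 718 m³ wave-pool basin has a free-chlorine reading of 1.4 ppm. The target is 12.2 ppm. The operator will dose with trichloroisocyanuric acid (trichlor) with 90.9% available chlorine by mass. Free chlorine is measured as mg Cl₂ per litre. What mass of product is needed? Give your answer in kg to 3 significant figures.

(a) 79.6%; (b) 8.53 kg

(a) [OCl⁻]/[HOCl] = 10^(pH − pKa) = 10^(6.97 − 7.56) = 10^-0.59 = 0.257.
(a) Fraction as HOCl = 1 / (1 + 0.257) = 0.7955.

(b) Volume: 718 m³ = 718,000 L.
(b) Chlorine deficit: 12.2 − 1.4 = 10.8 ppm = 10.8 mg/L as Cl₂.
(b) Cl₂ equivalent needed: 10.8 mg/L × 718,000 L = 7,754,000 mg = 7754 g.
(b) Product at 90.9% available chlorine: 7754 / 0.909 = 8531 g.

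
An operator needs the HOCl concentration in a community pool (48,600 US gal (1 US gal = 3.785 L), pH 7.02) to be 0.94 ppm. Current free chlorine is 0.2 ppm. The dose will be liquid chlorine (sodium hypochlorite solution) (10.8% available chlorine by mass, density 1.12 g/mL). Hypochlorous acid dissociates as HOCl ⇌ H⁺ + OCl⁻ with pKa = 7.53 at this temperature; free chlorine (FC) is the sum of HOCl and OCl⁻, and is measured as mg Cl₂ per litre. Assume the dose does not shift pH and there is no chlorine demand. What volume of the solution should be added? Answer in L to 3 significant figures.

Volume: 48,600 US gal × 3.785 L/gal = 183,951 L.
[OCl⁻]/[HOCl] = 10^(pH − pKa) = 10^(7.02 − 7.53) = 0.309; fraction as HOCl = 1/(1 + 0.309) = 0.7639.
Free chlorine required for 0.94 ppm HOCl: 0.94 / 0.7639 = 1.23 ppm.
FC to add: 1.23 − 0.2 = 1.03 mg/L as Cl₂.
Cl₂ equivalent: 1.03 mg/L × 183,951 L = 189.6 g.
Product at 10.8% available Cl: 189.6 / 0.108 = 1755 g.
Volume: 1755 g ÷ 1.12 g/mL = 1567 mL.

1.57 L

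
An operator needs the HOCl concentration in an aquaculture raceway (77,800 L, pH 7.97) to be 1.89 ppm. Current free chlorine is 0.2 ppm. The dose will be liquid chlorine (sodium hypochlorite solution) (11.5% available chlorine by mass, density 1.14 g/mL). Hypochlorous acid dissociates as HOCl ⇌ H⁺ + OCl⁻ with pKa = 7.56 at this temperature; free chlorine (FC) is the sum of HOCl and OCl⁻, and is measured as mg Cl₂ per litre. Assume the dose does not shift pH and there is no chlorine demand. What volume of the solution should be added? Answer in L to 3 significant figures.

3.89 L

[OCl⁻]/[HOCl] = 10^(pH − pKa) = 10^(7.97 − 7.56) = 2.57; fraction as HOCl = 1/(1 + 2.57) = 0.2801.
Free chlorine required for 1.89 ppm HOCl: 1.89 / 0.2801 = 6.748 ppm.
FC to add: 6.748 − 0.2 = 6.548 mg/L as Cl₂.
Cl₂ equivalent: 6.548 mg/L × 77,800 L = 509.4 g.
Product at 11.5% available Cl: 509.4 / 0.115 = 4430 g.
Volume: 4430 g ÷ 1.14 g/mL = 3886 mL.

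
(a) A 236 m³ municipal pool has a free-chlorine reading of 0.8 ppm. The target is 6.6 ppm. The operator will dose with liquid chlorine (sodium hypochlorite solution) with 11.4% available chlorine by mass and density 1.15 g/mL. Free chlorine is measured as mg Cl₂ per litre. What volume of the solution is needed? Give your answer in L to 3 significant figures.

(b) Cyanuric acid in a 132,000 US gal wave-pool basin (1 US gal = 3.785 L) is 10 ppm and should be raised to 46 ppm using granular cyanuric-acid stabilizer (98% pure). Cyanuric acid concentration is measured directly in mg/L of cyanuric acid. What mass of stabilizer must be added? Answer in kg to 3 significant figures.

(a) 10.4 L; (b) 18.4 kg

(a) Volume: 236 m³ = 236,000 L.
(a) Chlorine deficit: 6.6 − 0.8 = 5.8 ppm = 5.8 mg/L as Cl₂.
(a) Cl₂ equivalent needed: 5.8 mg/L × 236,000 L = 1,369,000 mg = 1369 g.
(a) Product at 11.4% available chlorine: 1369 / 0.114 = 12,010 g.
(a) Volume at density 1.15 g/mL: 12,010 g ÷ 1.15 g/mL = 10,440 mL.

(b) Volume: 132,000 US gal × 3.785 L/gal = 499,620 L.
(b) CYA to add: (46 − 10) = 36 mg/L × 499,620 L = 17,990 g cyanuric acid.
(b) At 98% purity: 17,990 / 0.98 = 18,350 g product.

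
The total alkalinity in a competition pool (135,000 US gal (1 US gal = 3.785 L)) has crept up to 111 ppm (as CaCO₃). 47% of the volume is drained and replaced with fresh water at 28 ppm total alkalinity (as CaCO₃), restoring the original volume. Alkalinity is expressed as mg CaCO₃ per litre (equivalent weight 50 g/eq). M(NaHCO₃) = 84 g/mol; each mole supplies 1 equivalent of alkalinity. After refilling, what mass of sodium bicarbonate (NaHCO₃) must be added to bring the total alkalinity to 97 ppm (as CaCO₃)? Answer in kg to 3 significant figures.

Volume: 135,000 US gal × 3.785 L/gal = 510,975 L.
After draining 47% and refilling: 111 × 0.53 + 28 × 0.47 = 71.99 ppm.
Deficit to target: 97 − 71.99 = 25.01 mg/L.
As CaCO₃: 25.01 mg/L × 510,975 L = 12,780 g; ÷ 50 g/eq ÷ 1 = 255.6 mol NaHCO₃.
Mass: 255.6 × 84 = 21,470 g.

21.5 kg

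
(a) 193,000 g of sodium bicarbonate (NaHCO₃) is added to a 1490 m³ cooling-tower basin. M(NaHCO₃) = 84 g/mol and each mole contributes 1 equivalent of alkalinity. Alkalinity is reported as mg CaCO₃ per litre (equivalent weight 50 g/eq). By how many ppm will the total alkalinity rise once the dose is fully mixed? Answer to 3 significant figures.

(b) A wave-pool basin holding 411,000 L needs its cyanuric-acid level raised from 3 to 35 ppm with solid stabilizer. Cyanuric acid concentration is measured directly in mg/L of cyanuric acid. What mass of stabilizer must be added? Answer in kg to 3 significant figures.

(a) 77.1 ppm; (b) 13.2 kg

(a) Volume: 1490 m³ = 1,490,000 L.
(a) Moles of NaHCO₃: 193,000 g ÷ 84 g/mol = 2298 mol → 2298 eq of alkalinity.
(a) As CaCO₃: 2298 eq × 50 g/eq = 114,900 g.
(a) Rise: 114,900 g / 1,490,000 L × 1000 = 77.1 mg/L.

(b) CYA to add: (35 − 3) = 32 mg/L × 411,000 L = 13,150 g cyanuric acid.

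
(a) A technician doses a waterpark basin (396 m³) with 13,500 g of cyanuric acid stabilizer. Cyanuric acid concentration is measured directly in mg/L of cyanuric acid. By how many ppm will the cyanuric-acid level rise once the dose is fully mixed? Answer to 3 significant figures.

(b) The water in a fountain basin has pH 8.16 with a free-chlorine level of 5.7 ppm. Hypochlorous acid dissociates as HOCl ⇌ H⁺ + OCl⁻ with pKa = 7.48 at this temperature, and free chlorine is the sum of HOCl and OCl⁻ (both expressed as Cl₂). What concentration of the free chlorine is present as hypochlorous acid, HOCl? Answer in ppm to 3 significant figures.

(a) 34.1 ppm; (b) 0.985 ppm

(a) Volume: 396 m³ = 396,000 L.
(a) Rise: 13,500 g / 396,000 L × 1000 = 34.09 mg/L.

(b) [OCl⁻]/[HOCl] = 10^(pH − pKa) = 10^(8.16 − 7.48) = 10^0.68 = 4.786.
(b) Fraction as HOCl = 1 / (1 + 4.786) = 0.1728.
(b) HOCl = 0.1728 × 5.7 ppm = 0.9851 ppm.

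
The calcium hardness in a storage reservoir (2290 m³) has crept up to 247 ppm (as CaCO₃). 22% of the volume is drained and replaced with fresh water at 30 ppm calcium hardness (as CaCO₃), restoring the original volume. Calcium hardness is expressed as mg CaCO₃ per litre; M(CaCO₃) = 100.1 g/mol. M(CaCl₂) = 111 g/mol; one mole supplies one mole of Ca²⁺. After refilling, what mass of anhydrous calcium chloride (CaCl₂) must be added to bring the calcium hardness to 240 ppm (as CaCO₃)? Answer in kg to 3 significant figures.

103 kg

Volume: 2290 m³ = 2,290,000 L.
After draining 22% and refilling: 247 × 0.78 + 30 × 0.22 = 199.26 ppm.
Deficit to target: 240 − 199.26 = 40.74 mg/L.
As CaCO₃: 40.74 mg/L × 2,290,000 L = 93,290 g; ÷ 100.1 = 932 mol Ca²⁺.
Mass: 932 × 111 = 103,500 g.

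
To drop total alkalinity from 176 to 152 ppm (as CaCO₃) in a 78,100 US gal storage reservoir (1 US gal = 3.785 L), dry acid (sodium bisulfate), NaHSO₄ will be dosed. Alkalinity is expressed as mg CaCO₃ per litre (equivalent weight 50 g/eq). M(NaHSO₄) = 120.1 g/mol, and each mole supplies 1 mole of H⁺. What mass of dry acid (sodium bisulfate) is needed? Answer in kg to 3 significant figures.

17.0 kg

Volume: 78,100 US gal × 3.785 L/gal = 295,608 L.
Alkalinity to neutralize: (176 − 152) = 24 mg/L as CaCO₃ × 295,608 L = 7095 g as CaCO₃.
Equivalents of H⁺ required: 7095 ÷ 50 g/eq = 141.9 eq = 141.9 mol NaHSO₄.
Mass of NaHSO₄: 141.9 × 120.1 = 17,040 g.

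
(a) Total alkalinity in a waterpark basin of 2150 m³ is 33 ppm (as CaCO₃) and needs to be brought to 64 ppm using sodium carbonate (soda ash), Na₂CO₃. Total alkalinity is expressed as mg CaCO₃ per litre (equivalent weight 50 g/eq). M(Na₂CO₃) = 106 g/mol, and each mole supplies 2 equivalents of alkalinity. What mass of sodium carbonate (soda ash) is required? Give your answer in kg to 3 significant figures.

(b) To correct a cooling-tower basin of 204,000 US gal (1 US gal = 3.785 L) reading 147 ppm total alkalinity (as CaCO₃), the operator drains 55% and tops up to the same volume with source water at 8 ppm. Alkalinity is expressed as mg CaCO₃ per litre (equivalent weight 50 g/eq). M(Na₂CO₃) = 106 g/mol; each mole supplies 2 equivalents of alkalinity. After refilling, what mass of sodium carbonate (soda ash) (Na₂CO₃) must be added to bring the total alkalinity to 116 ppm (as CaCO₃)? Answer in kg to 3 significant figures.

(a) Volume: 2150 m³ = 2,150,000 L.
(a) Alkalinity to add: (64 − 33) = 31 mg/L as CaCO₃ × 2,150,000 L = 66,650 g as CaCO₃.
(a) Equivalents: 66,650 g ÷ 50 g/eq = 1333 eq.
(a) Each mole of Na₂CO₃ supplies 2 eq, so 1333 / 2 = 666.5 mol.
(a) Mass: 666.5 mol × 106 g/mol = 70,650 g.

(b) Volume: 204,000 US gal × 3.785 L/gal = 772,140 L.
(b) After draining 55% and refilling: 147 × 0.45 + 8 × 0.55 = 70.55 ppm.
(b) Deficit to target: 116 − 70.55 = 45.45 mg/L.
(b) As CaCO₃: 45.45 mg/L × 772,140 L = 35,090 g; ÷ 50 g/eq ÷ 2 = 350.9 mol Na₂CO₃.
(b) Mass: 350.9 × 106 = 37,200 g.

(a) 70.6 kg; (b) 37.2 kg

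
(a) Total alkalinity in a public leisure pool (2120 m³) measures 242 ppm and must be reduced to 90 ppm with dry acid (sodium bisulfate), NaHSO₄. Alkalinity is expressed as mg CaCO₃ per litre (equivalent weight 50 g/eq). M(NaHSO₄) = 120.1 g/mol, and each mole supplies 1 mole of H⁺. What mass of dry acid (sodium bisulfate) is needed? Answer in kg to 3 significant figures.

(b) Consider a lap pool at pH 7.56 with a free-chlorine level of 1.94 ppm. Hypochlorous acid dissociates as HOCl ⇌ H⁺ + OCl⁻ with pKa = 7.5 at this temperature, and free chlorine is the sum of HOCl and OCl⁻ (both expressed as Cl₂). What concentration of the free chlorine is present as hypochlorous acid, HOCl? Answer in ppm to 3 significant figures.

(a) Volume: 2120 m³ = 2,120,000 L.
(a) Alkalinity to neutralize: (242 − 90) = 152 mg/L as CaCO₃ × 2,120,000 L = 322,200 g as CaCO₃.
(a) Equivalents of H⁺ required: 322,200 ÷ 50 g/eq = 6445 eq = 6445 mol NaHSO₄.
(a) Mass of NaHSO₄: 6445 × 120.1 = 774,000 g.

(b) [OCl⁻]/[HOCl] = 10^(pH − pKa) = 10^(7.56 − 7.5) = 10^0.06 = 1.148.
(b) Fraction as HOCl = 1 / (1 + 1.148) = 0.4655.
(b) HOCl = 0.4655 × 1.94 ppm = 0.9031 ppm.

(a) 774 kg; (b) 0.903 ppm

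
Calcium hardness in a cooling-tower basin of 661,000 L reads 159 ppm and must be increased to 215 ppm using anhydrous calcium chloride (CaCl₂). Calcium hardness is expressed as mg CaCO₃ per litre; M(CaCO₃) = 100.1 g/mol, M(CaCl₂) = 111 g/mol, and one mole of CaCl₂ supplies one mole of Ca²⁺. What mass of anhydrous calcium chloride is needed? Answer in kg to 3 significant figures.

41.0 kg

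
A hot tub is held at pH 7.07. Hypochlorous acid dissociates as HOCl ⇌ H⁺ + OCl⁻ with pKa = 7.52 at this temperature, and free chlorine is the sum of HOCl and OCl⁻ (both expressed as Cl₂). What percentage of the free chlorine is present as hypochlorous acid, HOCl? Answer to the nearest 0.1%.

73.8%

[OCl⁻]/[HOCl] = 10^(pH − pKa) = 10^(7.07 − 7.52) = 10^-0.45 = 0.3548.
Fraction as HOCl = 1 / (1 + 0.3548) = 0.7381.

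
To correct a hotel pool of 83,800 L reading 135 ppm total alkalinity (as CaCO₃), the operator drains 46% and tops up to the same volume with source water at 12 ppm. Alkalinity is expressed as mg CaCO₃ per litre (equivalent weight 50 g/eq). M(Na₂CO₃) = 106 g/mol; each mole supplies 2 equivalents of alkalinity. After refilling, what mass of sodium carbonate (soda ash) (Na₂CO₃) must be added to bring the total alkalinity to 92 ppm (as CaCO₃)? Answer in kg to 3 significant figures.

After draining 46% and refilling: 135 × 0.54 + 12 × 0.46 = 78.42 ppm.
Deficit to target: 92 − 78.42 = 13.58 mg/L.
As CaCO₃: 13.58 mg/L × 83,800 L = 1138 g; ÷ 50 g/eq ÷ 2 = 11.38 mol Na₂CO₃.
Mass: 11.38 × 106 = 1206 g.

1.21 kg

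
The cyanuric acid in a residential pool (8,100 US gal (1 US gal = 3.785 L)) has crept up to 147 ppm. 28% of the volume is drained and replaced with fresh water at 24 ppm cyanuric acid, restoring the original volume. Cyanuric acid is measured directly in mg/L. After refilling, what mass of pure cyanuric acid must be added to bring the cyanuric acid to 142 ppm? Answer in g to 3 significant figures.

903 g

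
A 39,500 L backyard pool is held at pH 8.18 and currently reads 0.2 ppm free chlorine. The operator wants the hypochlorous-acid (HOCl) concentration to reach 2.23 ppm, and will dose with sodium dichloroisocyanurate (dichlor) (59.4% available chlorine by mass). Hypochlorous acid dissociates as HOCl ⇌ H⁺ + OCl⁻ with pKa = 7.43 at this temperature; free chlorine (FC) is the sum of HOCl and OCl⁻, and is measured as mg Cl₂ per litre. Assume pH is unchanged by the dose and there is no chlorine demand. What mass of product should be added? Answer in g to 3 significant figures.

969 g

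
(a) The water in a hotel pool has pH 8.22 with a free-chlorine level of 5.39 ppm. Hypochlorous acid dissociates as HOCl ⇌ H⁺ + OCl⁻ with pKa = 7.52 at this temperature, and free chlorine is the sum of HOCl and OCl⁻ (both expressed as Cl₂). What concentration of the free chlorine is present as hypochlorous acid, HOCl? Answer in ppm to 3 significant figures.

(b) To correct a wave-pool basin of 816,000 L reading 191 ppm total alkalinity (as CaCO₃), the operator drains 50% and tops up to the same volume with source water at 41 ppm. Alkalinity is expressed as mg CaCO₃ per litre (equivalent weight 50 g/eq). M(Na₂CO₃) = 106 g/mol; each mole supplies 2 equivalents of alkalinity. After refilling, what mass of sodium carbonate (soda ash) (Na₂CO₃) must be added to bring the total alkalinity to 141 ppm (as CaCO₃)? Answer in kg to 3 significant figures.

(a) [OCl⁻]/[HOCl] = 10^(pH − pKa) = 10^(8.22 − 7.52) = 10^0.70 = 5.012.
(a) Fraction as HOCl = 1 / (1 + 5.012) = 0.1663.
(a) HOCl = 0.1663 × 5.39 ppm = 0.8966 ppm.

(b) After draining 50% and refilling: 191 × 0.50 + 41 × 0.50 = 116 ppm.
(b) Deficit to target: 141 − 116 = 25 mg/L.
(b) As CaCO₃: 25 mg/L × 816,000 L = 20,400 g; ÷ 50 g/eq ÷ 2 = 204 mol Na₂CO₃.
(b) Mass: 204 × 106 = 21,620 g.

(a) 0.897 ppm; (b) 21.6 kg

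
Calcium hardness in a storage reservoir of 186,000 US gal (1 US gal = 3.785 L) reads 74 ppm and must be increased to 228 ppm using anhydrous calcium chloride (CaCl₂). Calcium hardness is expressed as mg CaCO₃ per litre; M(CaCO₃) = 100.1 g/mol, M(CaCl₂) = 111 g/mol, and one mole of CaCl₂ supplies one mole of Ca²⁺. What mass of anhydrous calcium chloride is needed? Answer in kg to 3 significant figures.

120 kg

Volume: 186,000 US gal × 3.785 L/gal = 704,010 L.
Hardness to add: (228 − 74) = 154 mg/L as CaCO₃ × 704,010 L = 108,400 g as CaCO₃.
Moles of Ca²⁺ (1 mol Ca²⁺ ≡ 1 mol CaCO₃): 108,400 / 100.1 g/mol = 1083 mol.
Mass of CaCl₂: 1083 × 111 = 120,200 g.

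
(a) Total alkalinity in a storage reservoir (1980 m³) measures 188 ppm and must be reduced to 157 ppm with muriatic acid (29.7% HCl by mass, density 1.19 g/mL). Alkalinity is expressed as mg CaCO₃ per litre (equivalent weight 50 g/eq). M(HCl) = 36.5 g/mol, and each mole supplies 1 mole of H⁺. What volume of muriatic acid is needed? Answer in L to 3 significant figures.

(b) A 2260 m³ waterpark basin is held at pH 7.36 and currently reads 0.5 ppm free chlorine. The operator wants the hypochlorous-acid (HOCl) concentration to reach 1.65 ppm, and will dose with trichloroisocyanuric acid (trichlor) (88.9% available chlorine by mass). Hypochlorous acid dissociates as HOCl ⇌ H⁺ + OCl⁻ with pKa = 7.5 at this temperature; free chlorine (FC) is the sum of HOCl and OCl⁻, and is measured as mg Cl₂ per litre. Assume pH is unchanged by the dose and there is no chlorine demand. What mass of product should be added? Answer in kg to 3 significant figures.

(a) 127 L; (b) 5.96 kg

(a) Volume: 1980 m³ = 1,980,000 L.
(a) Alkalinity to neutralize: (188 − 157) = 31 mg/L as CaCO₃ × 1,980,000 L = 61,380 g as CaCO₃.
(a) Equivalents of H⁺ required: 61,380 ÷ 50 g/eq = 1228 eq = 1228 mol HCl.
(a) Mass of HCl: 1228 × 36.5 = 44,810 g.
(a) Mass of 29.7% solution: 44,810 / 0.297 = 150,900 g.
(a) Volume: 150,900 g ÷ 1.19 g/mL = 126,800 mL.

(b) Volume: 2260 m³ = 2,260,000 L.
(b) [OCl⁻]/[HOCl] = 10^(pH − pKa) = 10^(7.36 − 7.5) = 0.7244; fraction as HOCl = 1/(1 + 0.7244) = 0.5799.
(b) Free chlorine required for 1.65 ppm HOCl: 1.65 / 0.5799 = 2.845 ppm.
(b) FC to add: 2.845 − 0.5 = 2.345 mg/L as Cl₂.
(b) Cl₂ equivalent: 2.345 mg/L × 2,260,000 L = 5300 g.
(b) Product at 88.9% available Cl: 5300 / 0.889 = 5962 g.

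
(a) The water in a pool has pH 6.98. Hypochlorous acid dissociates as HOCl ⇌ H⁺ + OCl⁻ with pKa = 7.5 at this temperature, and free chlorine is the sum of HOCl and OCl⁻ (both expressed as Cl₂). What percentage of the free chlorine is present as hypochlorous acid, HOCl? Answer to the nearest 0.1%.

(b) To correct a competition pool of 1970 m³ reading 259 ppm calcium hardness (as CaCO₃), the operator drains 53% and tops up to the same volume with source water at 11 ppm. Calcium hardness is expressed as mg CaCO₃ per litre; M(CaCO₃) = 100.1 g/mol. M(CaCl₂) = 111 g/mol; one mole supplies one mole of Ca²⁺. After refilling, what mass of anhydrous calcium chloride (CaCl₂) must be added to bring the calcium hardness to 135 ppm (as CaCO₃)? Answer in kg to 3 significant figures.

(a) 76.8%; (b) 16.3 kg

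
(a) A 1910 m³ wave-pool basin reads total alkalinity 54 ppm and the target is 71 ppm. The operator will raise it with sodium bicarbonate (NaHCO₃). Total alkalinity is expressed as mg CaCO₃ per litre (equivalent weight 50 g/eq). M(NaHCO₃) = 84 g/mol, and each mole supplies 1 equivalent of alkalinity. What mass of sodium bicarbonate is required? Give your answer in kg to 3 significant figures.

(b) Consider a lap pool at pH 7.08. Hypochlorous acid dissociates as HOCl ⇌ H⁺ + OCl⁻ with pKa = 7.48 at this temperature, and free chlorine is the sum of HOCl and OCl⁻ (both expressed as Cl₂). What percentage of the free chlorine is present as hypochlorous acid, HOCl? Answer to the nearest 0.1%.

(a) Volume: 1910 m³ = 1,910,000 L.
(a) Alkalinity to add: (71 − 54) = 17 mg/L as CaCO₃ × 1,910,000 L = 32,470 g as CaCO₃.
(a) Equivalents: 32,470 g ÷ 50 g/eq = 649.4 eq.
(a) NaHCO₃ supplies 1 eq per mole → 649.4 mol.
(a) Mass: 649.4 mol × 84 g/mol = 54,550 g.

(b) [OCl⁻]/[HOCl] = 10^(pH − pKa) = 10^(7.08 − 7.48) = 10^-0.40 = 0.3981.
(b) Fraction as HOCl = 1 / (1 + 0.3981) = 0.7153.

(a) 54.5 kg; (b) 71.5%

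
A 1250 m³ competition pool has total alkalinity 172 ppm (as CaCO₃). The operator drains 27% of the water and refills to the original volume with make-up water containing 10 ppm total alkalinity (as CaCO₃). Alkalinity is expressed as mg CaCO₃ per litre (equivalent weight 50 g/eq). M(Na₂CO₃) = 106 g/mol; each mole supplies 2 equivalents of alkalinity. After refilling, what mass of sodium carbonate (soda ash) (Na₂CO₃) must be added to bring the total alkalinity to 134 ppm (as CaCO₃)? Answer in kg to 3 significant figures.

Volume: 1250 m³ = 1,250,000 L.
After draining 27% and refilling: 172 × 0.73 + 10 × 0.27 = 128.26 ppm.
Deficit to target: 134 − 128.26 = 5.74 mg/L.
As CaCO₃: 5.74 mg/L × 1,250,000 L = 7175 g; ÷ 50 g/eq ÷ 2 = 71.75 mol Na₂CO₃.
Mass: 71.75 × 106 = 7606 g.

7.61 kg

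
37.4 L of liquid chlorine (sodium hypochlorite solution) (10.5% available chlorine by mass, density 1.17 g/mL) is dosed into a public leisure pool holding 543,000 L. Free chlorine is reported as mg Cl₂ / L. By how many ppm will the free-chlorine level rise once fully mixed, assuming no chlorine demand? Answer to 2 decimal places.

Mass of solution: 37.4 L × 1000 mL/L × 1.17 g/mL = 43,760 g.
Available chlorine delivered: 43,760 g × 0.105 = 4595 g as Cl₂.
Concentration rise: 4595 g / 543,000 L = 8.461 mg/L = 8.46 ppm.

8.46 ppm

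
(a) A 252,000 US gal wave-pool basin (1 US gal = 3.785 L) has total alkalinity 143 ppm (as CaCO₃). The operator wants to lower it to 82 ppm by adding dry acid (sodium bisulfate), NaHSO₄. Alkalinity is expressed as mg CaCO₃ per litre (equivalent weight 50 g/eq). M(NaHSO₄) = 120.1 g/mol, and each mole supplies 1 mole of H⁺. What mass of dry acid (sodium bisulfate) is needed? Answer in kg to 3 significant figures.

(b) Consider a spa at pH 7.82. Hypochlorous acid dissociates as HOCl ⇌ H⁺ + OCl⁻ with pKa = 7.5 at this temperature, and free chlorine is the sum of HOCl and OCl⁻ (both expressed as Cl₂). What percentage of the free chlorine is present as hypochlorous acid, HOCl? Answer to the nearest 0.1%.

(a) 140 kg; (b) 32.4%

(a) Volume: 252,000 US gal × 3.785 L/gal = 953,820 L.
(a) Alkalinity to neutralize: (143 − 82) = 61 mg/L as CaCO₃ × 953,820 L = 58,180 g as CaCO₃.
(a) Equivalents of H⁺ required: 58,180 ÷ 50 g/eq = 1164 eq = 1164 mol NaHSO₄.
(a) Mass of NaHSO₄: 1164 × 120.1 = 139,800 g.

(b) [OCl⁻]/[HOCl] = 10^(pH − pKa) = 10^(7.82 − 7.5) = 10^0.32 = 2.089.
(b) Fraction as HOCl = 1 / (1 + 2.089) = 0.3237.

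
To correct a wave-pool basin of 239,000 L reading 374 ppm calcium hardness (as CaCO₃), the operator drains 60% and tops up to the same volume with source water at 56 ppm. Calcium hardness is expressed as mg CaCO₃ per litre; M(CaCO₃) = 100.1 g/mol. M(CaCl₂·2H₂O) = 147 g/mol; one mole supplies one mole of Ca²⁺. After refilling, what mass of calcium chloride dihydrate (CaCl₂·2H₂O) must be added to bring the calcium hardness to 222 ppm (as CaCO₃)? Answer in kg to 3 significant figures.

After draining 60% and refilling: 374 × 0.40 + 56 × 0.60 = 183.2 ppm.
Deficit to target: 222 − 183.2 = 38.8 mg/L.
As CaCO₃: 38.8 mg/L × 239,000 L = 9273 g; ÷ 100.1 = 92.64 mol Ca²⁺.
Mass: 92.64 × 147 = 13,620 g.

13.6 kg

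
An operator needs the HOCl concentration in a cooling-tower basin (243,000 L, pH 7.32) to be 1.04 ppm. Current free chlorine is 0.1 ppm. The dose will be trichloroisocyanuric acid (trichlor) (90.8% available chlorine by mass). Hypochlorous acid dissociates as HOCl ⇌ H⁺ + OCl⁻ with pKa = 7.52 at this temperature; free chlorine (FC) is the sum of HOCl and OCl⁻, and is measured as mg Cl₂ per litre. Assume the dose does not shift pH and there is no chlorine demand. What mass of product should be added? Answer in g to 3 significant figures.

427 g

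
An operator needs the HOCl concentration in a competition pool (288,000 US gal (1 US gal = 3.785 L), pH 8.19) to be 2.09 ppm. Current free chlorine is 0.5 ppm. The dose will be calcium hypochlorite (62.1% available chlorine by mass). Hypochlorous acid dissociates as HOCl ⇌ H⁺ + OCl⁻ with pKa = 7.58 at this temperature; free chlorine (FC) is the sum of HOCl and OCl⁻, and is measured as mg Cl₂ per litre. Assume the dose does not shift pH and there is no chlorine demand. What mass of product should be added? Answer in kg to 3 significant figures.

17.7 kg

Volume: 288,000 US gal × 3.785 L/gal = 1,090,080 L.
[OCl⁻]/[HOCl] = 10^(pH − pKa) = 10^(8.19 − 7.58) = 4.074; fraction as HOCl = 1/(1 + 4.074) = 0.1971.
Free chlorine required for 2.09 ppm HOCl: 2.09 / 0.1971 = 10.6 ppm.
FC to add: 10.6 − 0.5 = 10.1 mg/L as Cl₂.
Cl₂ equivalent: 10.1 mg/L × 1,090,080 L = 11,010 g.
Product at 62.1% available Cl: 11,010 / 0.621 = 17,740 g.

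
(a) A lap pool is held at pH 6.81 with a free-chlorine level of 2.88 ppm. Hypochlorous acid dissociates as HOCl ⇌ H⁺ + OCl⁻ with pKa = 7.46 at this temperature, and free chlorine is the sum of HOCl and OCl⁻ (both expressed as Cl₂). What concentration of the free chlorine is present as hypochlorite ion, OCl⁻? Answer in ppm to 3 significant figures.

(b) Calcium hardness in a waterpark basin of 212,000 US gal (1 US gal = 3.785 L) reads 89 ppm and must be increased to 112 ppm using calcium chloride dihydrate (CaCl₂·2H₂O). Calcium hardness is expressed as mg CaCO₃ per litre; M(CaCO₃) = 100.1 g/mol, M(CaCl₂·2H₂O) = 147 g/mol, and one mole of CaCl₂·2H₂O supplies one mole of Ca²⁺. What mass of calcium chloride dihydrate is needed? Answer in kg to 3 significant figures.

(a) [OCl⁻]/[HOCl] = 10^(pH − pKa) = 10^(6.81 − 7.46) = 10^-0.65 = 0.2239.
(a) Fraction as HOCl = 1 / (1 + 0.2239) = 0.8171.
(a) OCl⁻ = (1 − 0.8171) × 2.88 ppm = 0.5268 ppm.

(b) Volume: 212,000 US gal × 3.785 L/gal = 802,420 L.
(b) Hardness to add: (112 − 89) = 23 mg/L as CaCO₃ × 802,420 L = 18,460 g as CaCO₃.
(b) Moles of Ca²⁺ (1 mol Ca²⁺ ≡ 1 mol CaCO₃): 18,460 / 100.1 g/mol = 184.4 mol.
(b) Mass of CaCl₂·2H₂O: 184.4 × 147 = 27,100 g.

(a) 0.527 ppm; (b) 27.1 kg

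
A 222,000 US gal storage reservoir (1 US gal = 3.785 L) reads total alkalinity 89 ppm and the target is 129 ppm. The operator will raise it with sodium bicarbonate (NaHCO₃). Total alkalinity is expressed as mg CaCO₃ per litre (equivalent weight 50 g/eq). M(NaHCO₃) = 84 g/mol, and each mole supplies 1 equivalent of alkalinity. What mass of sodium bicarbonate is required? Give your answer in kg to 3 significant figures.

56.5 kg

Volume: 222,000 US gal × 3.785 L/gal = 840,270 L.
Alkalinity to add: (129 − 89) = 40 mg/L as CaCO₃ × 840,270 L = 33,610 g as CaCO₃.
Equivalents: 33,610 g ÷ 50 g/eq = 672.2 eq.
NaHCO₃ supplies 1 eq per mole → 672.2 mol.
Mass: 672.2 mol × 84 g/mol = 56,470 g.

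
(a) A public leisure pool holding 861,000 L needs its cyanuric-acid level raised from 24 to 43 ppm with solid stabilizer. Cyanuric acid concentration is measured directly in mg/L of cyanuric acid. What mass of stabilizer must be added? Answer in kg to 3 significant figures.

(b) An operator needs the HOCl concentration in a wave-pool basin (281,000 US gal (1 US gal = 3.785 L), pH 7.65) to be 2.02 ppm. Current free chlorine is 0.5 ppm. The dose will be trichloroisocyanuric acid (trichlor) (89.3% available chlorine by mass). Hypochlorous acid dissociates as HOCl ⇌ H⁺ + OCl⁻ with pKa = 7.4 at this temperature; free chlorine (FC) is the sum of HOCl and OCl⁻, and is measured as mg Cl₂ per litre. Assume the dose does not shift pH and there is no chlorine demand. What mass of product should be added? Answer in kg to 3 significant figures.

(a) 16.4 kg; (b) 6.09 kg

(a) CYA to add: (43 − 24) = 19 mg/L × 861,000 L = 16,360 g cyanuric acid.

(b) Volume: 281,000 US gal × 3.785 L/gal = 1,063,585 L.
(b) [OCl⁻]/[HOCl] = 10^(pH − pKa) = 10^(7.65 − 7.4) = 1.778; fraction as HOCl = 1/(1 + 1.778) = 0.3599.
(b) Free chlorine required for 2.02 ppm HOCl: 2.02 / 0.3599 = 5.612 ppm.
(b) FC to add: 5.612 − 0.5 = 5.112 mg/L as Cl₂.
(b) Cl₂ equivalent: 5.112 mg/L × 1,063,585 L = 5437 g.
(b) Product at 89.3% available Cl: 5437 / 0.893 = 6089 g.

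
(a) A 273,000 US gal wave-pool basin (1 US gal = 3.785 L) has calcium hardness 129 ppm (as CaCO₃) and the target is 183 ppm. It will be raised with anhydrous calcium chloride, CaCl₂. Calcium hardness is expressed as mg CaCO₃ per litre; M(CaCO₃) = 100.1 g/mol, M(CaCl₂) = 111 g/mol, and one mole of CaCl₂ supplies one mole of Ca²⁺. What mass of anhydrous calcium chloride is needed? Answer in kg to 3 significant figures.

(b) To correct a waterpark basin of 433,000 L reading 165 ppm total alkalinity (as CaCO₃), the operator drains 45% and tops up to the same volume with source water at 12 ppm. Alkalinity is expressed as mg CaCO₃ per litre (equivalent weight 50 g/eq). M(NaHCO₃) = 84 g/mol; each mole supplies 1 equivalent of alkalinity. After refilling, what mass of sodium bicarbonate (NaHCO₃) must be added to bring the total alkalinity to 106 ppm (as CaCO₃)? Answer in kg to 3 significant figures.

(a) 61.9 kg; (b) 7.17 kg

(a) Volume: 273,000 US gal × 3.785 L/gal = 1,033,305 L.
(a) Hardness to add: (183 − 129) = 54 mg/L as CaCO₃ × 1,033,305 L = 55,800 g as CaCO₃.
(a) Moles of Ca²⁺ (1 mol Ca²⁺ ≡ 1 mol CaCO₃): 55,800 / 100.1 g/mol = 557.4 mol.
(a) Mass of CaCl₂: 557.4 × 111 = 61,870 g.

(b) After draining 45% and refilling: 165 × 0.55 + 12 × 0.45 = 96.15 ppm.
(b) Deficit to target: 106 − 96.15 = 9.85 mg/L.
(b) As CaCO₃: 9.85 mg/L × 433,000 L = 4265 g; ÷ 50 g/eq ÷ 1 = 85.3 mol NaHCO₃.
(b) Mass: 85.3 × 84 = 7165 g.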